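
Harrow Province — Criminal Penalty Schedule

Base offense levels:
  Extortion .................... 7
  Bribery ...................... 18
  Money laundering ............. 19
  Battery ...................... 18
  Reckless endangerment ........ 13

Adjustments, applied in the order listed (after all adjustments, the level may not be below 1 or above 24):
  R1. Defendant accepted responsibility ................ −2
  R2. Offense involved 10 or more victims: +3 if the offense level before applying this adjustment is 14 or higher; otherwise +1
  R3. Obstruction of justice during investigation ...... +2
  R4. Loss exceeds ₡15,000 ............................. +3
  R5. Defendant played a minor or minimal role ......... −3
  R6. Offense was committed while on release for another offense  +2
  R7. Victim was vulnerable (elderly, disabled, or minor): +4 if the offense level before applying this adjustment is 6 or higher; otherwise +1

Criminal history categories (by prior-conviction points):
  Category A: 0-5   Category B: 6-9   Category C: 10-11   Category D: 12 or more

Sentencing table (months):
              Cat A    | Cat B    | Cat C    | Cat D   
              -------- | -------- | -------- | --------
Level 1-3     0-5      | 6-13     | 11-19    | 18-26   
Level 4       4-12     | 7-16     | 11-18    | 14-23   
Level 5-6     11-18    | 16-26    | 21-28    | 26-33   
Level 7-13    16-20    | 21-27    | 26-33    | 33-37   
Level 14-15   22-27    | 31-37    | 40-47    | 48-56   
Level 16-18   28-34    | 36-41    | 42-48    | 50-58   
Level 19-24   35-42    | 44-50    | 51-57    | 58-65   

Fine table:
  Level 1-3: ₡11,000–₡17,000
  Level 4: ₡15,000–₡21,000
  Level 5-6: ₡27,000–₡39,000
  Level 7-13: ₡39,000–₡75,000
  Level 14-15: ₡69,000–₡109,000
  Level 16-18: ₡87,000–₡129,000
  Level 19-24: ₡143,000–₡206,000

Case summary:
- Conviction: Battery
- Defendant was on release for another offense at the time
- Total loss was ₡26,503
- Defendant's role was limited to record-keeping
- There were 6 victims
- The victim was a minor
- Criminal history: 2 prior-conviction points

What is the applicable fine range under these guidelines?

Base offense level for battery: 18.
R1 does not apply.
R3 does not apply.
R4 applies: 18 + 3 = 21.
R5 applies: 21 − 3 = 18.
R6 applies: 18 + 2 = 20.
R7 applies (level before this adjustment is 20 ≥ 6, so +4): 20 + 4 = 24.
Final offense level: 24.
Level 24 falls in the 19-24 band.
Fine table: Level 19-24 → ₡143,000–₡206,000.

₡143,000–₡206,000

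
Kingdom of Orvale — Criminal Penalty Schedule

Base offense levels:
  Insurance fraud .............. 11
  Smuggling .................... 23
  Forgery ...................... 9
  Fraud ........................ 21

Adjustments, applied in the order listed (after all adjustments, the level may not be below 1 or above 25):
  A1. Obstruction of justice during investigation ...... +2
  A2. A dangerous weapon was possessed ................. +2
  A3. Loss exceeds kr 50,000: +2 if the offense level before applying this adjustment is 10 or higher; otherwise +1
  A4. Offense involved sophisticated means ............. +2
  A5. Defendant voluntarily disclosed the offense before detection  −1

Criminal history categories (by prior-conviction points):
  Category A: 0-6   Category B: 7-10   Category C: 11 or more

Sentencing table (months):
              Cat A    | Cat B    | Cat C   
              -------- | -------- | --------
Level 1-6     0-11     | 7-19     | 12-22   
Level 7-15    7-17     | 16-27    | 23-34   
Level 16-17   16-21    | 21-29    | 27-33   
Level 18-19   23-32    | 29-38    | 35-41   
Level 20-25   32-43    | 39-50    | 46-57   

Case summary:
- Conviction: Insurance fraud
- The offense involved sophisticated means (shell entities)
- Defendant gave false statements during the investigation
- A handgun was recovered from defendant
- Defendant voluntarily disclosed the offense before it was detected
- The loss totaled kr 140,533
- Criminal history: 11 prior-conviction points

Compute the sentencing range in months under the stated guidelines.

Base offense level for insurance fraud: 11.
A1 applies: 11 + 2 = 13.
A2 applies: 13 + 2 = 15.
A3 applies (level before this adjustment is 15 ≥ 10, so +2): 15 + 2 = 17.
A4 applies: 17 + 2 = 19.
A5 applies: 19 − 1 = 18.
Final offense level: 18.
Criminal history: 11 prior points → Category C (11+).
Level 18 falls in the 18-19 band.
Grid: Level 18-19 × Category C = 35-41 months.

35-41 months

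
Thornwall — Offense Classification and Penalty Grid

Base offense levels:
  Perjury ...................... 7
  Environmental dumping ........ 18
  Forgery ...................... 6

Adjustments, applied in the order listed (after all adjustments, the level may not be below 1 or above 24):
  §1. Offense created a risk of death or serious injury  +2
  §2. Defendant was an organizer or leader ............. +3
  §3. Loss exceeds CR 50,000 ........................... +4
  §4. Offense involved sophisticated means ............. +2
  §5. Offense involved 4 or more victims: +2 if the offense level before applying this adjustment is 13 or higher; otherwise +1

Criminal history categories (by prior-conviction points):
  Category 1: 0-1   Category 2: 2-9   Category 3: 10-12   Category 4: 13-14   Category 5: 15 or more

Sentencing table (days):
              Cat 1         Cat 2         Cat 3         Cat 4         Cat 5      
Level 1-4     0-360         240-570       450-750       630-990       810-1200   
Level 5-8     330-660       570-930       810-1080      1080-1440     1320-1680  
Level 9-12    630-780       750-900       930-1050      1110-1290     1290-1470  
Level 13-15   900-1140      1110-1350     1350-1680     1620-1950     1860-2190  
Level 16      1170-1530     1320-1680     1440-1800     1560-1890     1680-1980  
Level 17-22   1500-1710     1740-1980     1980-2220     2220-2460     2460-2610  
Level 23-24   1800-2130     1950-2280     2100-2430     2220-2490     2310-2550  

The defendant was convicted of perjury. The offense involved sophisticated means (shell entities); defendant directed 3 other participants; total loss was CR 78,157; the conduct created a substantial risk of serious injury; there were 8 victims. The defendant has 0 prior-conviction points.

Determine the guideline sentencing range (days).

Base offense level for perjury: 7.
§1 applies: 7 + 2 = 9.
§2 applies: 9 + 3 = 12.
§3 applies: 12 + 4 = 16.
§4 applies: 16 + 2 = 18.
§5 applies (level before this adjustment is 18 ≥ 13, so +2): 18 + 2 = 20.
Final offense level: 20.
Criminal history: 0 prior points → Category 1 (0-1).
Level 20 falls in the 17-22 band.
Grid: Level 17-22 × Category 1 = 1500-1710 days.

1500-1710 days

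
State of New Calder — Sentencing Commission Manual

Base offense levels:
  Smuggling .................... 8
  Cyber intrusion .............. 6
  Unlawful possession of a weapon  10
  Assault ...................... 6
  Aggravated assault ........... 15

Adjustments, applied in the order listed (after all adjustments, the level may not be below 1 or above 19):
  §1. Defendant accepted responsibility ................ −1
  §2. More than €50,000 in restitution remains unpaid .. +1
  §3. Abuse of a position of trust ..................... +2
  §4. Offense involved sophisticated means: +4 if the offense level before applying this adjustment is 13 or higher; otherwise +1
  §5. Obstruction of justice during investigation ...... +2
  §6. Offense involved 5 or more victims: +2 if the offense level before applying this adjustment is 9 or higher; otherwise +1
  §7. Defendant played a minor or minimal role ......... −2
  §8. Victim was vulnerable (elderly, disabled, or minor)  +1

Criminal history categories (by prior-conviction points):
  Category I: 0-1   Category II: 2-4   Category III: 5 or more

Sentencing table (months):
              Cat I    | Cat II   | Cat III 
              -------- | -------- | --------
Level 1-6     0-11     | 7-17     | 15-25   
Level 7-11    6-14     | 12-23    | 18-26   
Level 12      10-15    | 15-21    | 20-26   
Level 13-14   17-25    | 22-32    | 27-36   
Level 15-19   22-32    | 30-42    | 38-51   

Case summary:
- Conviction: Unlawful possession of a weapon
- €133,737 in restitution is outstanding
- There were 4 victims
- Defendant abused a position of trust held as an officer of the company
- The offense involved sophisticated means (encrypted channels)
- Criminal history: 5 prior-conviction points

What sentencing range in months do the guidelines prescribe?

38-51 months

Base offense level for unlawful possession of a weapon: 10.
§1 does not apply.
§2 applies: 10 + 1 = 11.
§3 applies: 11 + 2 = 13.
§4 applies (level before this adjustment is 13 ≥ 13, so +4): 13 + 4 = 17.
§5 does not apply.
§6 does not apply.
§7 does not apply.
Final offense level: 17.
Criminal history: 5 prior points → Category III (5+).
Level 17 falls in the 15-19 band.
Grid: Level 15-19 × Category III = 38-51 months.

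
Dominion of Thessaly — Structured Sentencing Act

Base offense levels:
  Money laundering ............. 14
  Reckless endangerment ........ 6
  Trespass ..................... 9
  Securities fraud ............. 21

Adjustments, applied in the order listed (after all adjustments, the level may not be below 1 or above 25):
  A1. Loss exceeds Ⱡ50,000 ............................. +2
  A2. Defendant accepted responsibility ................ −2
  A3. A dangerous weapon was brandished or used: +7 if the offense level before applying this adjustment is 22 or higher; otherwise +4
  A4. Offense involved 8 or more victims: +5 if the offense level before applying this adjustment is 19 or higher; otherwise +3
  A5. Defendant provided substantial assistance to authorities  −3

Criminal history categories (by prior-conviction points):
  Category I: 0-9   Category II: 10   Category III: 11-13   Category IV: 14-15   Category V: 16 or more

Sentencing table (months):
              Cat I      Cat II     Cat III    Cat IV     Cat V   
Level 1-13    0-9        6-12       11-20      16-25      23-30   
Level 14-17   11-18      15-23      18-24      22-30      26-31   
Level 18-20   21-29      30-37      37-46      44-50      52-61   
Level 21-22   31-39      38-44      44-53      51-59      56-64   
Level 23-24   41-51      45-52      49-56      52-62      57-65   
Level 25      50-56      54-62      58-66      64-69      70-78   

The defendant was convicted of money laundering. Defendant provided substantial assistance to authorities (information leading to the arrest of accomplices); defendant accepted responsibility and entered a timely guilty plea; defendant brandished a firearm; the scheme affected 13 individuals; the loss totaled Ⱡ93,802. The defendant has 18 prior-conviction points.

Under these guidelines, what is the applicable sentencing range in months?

52-61 months

Base offense level for money laundering: 14.
A1 applies: 14 + 2 = 16.
A2 applies: 16 − 2 = 14.
A3 applies (level before this adjustment is 14 < 22, so +4): 14 + 4 = 18.
A4 applies (level before this adjustment is 18 < 19, so +3): 18 + 3 = 21.
A5 applies: 21 − 3 = 18.
Final offense level: 18.
Criminal history: 18 prior points → Category V (16+).
Level 18 falls in the 18-20 band.
Grid: Level 18-20 × Category V = 52-61 months.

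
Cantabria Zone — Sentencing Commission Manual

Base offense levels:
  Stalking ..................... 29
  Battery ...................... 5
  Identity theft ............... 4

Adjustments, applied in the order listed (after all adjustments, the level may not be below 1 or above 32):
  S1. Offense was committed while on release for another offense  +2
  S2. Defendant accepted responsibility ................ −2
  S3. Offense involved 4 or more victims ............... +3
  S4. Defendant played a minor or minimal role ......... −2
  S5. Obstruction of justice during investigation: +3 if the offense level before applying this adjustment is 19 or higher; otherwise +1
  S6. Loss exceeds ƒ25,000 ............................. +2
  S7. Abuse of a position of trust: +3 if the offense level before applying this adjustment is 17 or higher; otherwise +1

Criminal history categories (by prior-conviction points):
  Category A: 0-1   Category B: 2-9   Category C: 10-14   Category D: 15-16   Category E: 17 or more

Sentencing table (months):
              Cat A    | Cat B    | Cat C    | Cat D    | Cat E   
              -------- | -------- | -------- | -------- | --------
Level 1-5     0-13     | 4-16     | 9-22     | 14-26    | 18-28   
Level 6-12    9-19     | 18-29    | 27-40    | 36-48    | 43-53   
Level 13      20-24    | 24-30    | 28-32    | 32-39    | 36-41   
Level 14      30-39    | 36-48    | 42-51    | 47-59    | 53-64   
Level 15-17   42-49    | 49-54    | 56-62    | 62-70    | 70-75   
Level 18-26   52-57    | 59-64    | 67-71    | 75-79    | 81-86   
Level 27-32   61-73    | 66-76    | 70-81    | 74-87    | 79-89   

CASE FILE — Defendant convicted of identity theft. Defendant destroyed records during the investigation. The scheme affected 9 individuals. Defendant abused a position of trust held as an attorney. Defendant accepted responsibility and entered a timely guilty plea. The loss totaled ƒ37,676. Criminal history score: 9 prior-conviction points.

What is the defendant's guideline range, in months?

Base offense level for identity theft: 4.
S2 applies: 4 − 2 = 2.
S3 applies: 2 + 3 = 5.
S5 applies (level before this adjustment is 5 < 19, so +1): 5 + 1 = 6.
S6 applies: 6 + 2 = 8.
S7 applies (level before this adjustment is 8 < 17, so +1): 8 + 1 = 9.
Final offense level: 9.
Criminal history: 9 prior points → Category B (2-9).
Level 9 falls in the 6-12 band.
Grid: Level 6-12 × Category B = 18-29 months.

18-29 months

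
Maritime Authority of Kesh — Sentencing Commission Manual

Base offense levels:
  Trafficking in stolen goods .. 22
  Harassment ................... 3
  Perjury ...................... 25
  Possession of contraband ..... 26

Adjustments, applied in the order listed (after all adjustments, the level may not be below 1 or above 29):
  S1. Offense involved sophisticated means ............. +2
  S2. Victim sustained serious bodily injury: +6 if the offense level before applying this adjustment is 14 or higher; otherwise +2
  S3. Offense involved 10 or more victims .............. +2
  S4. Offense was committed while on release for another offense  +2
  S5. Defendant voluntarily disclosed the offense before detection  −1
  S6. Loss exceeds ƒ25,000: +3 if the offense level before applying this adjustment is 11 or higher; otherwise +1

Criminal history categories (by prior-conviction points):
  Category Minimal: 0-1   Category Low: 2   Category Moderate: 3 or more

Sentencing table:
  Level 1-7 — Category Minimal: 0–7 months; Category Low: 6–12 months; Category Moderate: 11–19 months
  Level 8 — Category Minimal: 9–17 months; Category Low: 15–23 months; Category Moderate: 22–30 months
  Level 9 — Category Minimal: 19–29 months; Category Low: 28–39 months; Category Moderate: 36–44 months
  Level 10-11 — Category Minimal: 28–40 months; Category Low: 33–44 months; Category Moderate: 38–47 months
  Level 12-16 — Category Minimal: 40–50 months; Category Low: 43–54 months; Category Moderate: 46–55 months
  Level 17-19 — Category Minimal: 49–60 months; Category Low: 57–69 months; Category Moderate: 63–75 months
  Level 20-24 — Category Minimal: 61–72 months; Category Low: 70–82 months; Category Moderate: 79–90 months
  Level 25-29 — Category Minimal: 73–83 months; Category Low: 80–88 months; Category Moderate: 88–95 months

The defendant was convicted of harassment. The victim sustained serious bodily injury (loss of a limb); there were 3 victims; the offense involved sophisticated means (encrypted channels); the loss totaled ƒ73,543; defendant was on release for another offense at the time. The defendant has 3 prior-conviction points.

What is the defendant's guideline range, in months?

38-47 months

Base offense level for harassment: 3.
S1 applies: 3 + 2 = 5.
S2 applies (level before this adjustment is 5 < 14, so +2): 5 + 2 = 7.
S4 applies: 7 + 2 = 9.
S5 does not apply.
S6 applies (level before this adjustment is 9 < 11, so +1): 9 + 1 = 10.
Final offense level: 10.
Criminal history: 3 prior points → Category Moderate (3+).
Level 10 falls in the 10-11 band.
Grid: Level 10-11 × Category Moderate = 38-47 months.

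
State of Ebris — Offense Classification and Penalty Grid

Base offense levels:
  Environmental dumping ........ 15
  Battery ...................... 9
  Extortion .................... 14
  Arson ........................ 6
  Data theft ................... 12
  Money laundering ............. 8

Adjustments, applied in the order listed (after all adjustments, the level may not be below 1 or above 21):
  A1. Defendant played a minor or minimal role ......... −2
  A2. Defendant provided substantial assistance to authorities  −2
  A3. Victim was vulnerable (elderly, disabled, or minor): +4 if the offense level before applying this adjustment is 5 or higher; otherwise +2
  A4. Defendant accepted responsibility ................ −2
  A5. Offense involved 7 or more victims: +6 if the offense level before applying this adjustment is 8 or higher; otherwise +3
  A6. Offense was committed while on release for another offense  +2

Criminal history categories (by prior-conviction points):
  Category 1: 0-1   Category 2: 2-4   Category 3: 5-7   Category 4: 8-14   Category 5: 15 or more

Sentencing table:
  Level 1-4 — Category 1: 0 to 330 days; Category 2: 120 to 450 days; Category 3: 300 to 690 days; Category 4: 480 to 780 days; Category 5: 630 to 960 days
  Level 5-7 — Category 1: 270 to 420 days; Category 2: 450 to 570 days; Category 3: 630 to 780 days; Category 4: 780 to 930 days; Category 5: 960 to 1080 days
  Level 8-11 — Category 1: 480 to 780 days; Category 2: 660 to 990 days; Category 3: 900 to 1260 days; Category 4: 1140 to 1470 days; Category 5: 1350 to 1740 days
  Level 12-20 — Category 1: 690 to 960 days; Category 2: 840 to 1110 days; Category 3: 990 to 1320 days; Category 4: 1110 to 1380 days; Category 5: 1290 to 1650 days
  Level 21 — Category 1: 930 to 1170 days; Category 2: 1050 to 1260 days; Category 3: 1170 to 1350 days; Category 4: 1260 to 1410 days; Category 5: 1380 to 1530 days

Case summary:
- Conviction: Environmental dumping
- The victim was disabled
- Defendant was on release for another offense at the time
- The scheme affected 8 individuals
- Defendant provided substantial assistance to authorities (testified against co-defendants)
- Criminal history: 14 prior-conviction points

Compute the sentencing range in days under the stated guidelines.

Base offense level for environmental dumping: 15.
A1 does not apply.
A2 applies: 15 − 2 = 13.
A3 applies (level before this adjustment is 13 ≥ 5, so +4): 13 + 4 = 17.
A5 applies (level before this adjustment is 17 ≥ 8, so +6): 17 + 6 = 23.
A6 applies: 23 + 2 = 25.
Level 25 exceeds the maximum of 21; capped at 21.
Final offense level: 21.
Criminal history: 14 prior points → Category 4 (8-14).
Level 21 falls in the 21 band.
Grid: Level 21 × Category 4 = 1260-1410 days.

1260-1410 days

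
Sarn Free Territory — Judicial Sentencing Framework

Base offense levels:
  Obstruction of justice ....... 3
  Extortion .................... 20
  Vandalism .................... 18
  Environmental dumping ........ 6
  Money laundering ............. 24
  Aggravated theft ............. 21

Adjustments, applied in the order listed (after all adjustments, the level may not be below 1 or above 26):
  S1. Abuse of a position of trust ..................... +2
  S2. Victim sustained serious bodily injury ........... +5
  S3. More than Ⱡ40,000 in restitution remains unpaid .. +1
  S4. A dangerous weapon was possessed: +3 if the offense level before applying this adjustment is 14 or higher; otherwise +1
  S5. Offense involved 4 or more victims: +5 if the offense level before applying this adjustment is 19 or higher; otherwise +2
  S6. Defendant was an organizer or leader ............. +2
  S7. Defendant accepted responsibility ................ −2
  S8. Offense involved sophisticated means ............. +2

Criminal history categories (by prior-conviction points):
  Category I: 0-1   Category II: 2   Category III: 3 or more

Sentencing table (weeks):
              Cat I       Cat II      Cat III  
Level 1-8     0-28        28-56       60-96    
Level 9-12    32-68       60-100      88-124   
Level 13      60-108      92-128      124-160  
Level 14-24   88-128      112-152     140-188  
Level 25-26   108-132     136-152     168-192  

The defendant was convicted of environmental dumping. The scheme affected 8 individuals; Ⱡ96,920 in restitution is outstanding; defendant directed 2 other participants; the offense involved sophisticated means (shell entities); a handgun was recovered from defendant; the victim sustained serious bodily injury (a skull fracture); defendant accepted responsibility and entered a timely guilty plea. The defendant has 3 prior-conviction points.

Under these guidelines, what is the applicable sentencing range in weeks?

140-188 weeks

Base offense level for environmental dumping: 6.
S1 does not apply.
S2 applies: 6 + 5 = 11.
S3 applies: 11 + 1 = 12.
S4 applies (level before this adjustment is 12 < 14, so +1): 12 + 1 = 13.
S5 applies (level before this adjustment is 13 < 19, so +2): 13 + 2 = 15.
S6 applies: 15 + 2 = 17.
S7 applies: 17 − 2 = 15.
S8 applies: 15 + 2 = 17.
Final offense level: 17.
Criminal history: 3 prior points → Category III (3+).
Level 17 falls in the 14-24 band.
Grid: Level 14-24 × Category III = 140-188 weeks.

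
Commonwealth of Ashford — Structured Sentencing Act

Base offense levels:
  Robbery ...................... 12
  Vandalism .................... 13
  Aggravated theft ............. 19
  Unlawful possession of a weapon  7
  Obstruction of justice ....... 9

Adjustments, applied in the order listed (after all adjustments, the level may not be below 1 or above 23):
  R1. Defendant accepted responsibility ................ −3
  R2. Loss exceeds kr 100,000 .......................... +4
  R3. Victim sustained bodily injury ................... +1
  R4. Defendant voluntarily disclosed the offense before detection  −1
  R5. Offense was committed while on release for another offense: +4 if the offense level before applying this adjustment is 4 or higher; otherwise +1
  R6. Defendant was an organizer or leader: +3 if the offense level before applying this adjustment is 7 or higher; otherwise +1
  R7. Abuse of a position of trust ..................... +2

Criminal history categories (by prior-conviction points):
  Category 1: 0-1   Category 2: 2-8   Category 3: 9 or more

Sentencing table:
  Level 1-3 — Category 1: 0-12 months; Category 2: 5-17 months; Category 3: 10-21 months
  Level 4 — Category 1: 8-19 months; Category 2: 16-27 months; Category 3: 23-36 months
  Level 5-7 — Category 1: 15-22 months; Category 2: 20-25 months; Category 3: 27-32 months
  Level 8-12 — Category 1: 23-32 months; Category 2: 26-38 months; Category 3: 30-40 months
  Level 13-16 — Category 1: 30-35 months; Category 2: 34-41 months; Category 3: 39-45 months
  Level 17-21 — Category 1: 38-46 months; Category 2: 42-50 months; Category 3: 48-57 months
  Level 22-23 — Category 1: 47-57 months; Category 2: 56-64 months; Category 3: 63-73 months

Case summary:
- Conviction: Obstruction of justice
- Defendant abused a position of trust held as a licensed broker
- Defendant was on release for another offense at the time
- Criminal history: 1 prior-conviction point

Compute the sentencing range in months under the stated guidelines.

Base offense level for obstruction of justice: 9.
R1 does not apply.
R2 does not apply.
R3 does not apply.
R5 applies (level before this adjustment is 9 ≥ 4, so +4): 9 + 4 = 13.
R6 does not apply.
R7 applies: 13 + 2 = 15.
Final offense level: 15.
Criminal history: 1 prior point → Category 1 (0-1).
Level 15 falls in the 13-16 band.
Grid: Level 13-16 × Category 1 = 30-35 months.

30-35 months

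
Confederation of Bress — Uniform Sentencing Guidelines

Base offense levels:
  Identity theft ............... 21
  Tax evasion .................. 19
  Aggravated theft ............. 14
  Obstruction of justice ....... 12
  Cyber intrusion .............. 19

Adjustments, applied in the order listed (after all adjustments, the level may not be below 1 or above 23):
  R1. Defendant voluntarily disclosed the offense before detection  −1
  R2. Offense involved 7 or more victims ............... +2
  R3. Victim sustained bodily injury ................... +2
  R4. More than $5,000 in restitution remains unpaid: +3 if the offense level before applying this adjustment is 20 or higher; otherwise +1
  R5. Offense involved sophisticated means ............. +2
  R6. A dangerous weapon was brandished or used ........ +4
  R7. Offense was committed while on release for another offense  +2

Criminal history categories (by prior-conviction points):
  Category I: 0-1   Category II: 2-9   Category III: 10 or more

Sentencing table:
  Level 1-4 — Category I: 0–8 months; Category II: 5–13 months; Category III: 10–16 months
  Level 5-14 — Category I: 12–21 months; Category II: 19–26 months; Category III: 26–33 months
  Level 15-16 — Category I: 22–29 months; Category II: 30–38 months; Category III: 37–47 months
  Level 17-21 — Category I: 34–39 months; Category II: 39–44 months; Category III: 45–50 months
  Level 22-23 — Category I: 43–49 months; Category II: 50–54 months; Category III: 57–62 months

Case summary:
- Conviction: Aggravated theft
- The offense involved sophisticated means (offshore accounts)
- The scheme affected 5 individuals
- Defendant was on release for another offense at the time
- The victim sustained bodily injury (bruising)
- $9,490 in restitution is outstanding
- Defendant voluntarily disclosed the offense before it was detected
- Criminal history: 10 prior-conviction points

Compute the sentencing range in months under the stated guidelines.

45-50 months

Base offense level for aggravated theft: 14.
R1 applies: 14 − 1 = 13.
R3 applies: 13 + 2 = 15.
R4 applies (level before this adjustment is 15 < 20, so +1): 15 + 1 = 16.
R5 applies: 16 + 2 = 18.
R7 applies: 18 + 2 = 20.
Final offense level: 20.
Criminal history: 10 prior points → Category III (10+).
Level 20 falls in the 17-21 band.
Grid: Level 17-21 × Category III = 45-50 months.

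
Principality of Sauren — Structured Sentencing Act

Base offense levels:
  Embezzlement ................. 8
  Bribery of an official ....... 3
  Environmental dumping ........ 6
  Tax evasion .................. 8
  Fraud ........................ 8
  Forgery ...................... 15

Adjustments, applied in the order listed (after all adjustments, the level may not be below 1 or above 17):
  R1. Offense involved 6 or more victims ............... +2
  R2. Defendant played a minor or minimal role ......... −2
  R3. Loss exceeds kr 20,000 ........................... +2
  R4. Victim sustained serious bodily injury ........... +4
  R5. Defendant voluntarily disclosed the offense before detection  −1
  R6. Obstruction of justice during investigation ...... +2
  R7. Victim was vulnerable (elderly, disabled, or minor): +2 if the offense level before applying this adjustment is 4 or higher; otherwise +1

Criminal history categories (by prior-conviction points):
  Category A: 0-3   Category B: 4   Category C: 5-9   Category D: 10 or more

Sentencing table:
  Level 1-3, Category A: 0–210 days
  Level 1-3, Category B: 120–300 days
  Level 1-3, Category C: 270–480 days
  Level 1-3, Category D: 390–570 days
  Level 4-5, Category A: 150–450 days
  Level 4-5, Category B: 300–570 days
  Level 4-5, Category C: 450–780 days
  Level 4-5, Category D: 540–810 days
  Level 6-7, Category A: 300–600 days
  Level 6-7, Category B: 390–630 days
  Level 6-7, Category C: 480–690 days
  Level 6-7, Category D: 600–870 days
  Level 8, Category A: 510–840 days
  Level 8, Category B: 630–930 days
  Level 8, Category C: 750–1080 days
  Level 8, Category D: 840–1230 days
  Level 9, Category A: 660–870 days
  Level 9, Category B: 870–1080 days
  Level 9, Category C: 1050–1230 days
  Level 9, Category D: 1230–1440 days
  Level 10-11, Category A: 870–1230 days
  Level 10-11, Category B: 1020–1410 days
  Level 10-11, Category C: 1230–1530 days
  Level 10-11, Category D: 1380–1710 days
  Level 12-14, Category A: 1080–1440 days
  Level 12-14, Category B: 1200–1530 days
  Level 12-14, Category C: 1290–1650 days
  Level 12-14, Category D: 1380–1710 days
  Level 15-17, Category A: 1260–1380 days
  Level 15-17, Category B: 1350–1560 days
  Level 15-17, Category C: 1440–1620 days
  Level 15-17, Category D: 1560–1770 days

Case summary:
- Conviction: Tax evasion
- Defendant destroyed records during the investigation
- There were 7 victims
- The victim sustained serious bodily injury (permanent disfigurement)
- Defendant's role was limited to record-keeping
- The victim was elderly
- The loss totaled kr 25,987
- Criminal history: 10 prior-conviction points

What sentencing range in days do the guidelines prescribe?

Base offense level for tax evasion: 8.
R1 applies: 8 + 2 = 10.
R2 applies: 10 − 2 = 8.
R3 applies: 8 + 2 = 10.
R4 applies: 10 + 4 = 14.
R6 applies: 14 + 2 = 16.
R7 applies (level before this adjustment is 16 ≥ 4, so +2): 16 + 2 = 18.
Level 18 exceeds the maximum of 17; capped at 17.
Final offense level: 17.
Criminal history: 10 prior points → Category D (10+).
Level 17 falls in the 15-17 band.
Grid: Level 15-17 × Category D = 1560-1770 days.

1560-1770 days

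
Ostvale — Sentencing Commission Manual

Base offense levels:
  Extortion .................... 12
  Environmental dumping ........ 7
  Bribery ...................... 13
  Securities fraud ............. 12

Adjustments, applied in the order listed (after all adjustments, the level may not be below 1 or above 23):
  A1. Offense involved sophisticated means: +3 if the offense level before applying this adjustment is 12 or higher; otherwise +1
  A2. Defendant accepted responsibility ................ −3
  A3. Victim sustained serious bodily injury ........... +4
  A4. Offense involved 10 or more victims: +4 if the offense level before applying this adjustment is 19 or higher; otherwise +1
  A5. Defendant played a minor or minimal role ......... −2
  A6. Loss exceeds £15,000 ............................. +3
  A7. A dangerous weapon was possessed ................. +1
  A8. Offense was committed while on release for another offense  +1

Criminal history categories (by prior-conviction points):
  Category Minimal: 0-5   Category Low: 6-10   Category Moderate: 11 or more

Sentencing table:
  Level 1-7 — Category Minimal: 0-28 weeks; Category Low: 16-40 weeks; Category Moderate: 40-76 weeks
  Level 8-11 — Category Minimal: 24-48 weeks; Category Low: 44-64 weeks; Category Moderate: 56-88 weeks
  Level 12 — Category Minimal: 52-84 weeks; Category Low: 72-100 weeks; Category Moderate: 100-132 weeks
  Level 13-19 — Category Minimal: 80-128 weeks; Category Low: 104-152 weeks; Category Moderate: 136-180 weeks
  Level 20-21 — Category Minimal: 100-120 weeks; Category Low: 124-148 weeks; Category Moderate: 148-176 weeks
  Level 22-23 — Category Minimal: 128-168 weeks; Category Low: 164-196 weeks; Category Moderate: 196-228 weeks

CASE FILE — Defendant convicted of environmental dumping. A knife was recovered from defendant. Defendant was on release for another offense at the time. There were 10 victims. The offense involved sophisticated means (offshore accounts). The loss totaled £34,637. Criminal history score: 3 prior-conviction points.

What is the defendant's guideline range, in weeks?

80-128 weeks

Base offense level for environmental dumping: 7.
A1 applies (level before this adjustment is 7 < 12, so +1): 7 + 1 = 8.
A4 applies (level before this adjustment is 8 < 19, so +1): 8 + 1 = 9.
A5 does not apply.
A6 applies: 9 + 3 = 12.
A7 applies: 12 + 1 = 13.
A8 applies: 13 + 1 = 14.
Final offense level: 14.
Criminal history: 3 prior points → Category Minimal (0-5).
Level 14 falls in the 13-19 band.
Grid: Level 13-19 × Category Minimal = 80-128 weeks.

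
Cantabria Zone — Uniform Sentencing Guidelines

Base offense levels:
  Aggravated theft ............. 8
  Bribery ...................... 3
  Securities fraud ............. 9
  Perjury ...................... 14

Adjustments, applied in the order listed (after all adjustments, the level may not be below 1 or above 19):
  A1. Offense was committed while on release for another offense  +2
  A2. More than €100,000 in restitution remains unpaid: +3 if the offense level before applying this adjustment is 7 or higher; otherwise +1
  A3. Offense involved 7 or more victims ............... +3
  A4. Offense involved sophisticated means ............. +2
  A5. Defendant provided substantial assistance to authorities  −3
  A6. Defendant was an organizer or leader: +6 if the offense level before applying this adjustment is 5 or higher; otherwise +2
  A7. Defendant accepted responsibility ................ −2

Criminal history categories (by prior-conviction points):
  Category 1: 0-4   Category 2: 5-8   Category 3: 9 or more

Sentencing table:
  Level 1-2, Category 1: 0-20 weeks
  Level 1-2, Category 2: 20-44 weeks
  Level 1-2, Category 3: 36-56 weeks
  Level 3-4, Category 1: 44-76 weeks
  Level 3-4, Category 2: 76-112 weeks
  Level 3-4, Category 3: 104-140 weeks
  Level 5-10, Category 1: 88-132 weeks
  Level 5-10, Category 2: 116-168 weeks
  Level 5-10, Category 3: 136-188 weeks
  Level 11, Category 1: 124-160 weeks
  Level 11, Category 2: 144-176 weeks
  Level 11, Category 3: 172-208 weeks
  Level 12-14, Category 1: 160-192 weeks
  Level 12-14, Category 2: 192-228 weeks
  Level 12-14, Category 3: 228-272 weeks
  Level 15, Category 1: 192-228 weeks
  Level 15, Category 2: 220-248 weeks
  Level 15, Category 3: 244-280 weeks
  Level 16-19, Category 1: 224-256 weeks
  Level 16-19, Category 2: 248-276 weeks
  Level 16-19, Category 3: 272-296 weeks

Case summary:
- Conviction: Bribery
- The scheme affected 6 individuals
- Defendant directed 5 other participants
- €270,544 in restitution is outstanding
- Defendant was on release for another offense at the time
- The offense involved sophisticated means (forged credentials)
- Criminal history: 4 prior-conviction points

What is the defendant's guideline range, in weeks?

Base offense level for bribery: 3.
A1 applies: 3 + 2 = 5.
A2 applies (level before this adjustment is 5 < 7, so +1): 5 + 1 = 6.
A4 applies: 6 + 2 = 8.
A5 does not apply.
A6 applies (level before this adjustment is 8 ≥ 5, so +6): 8 + 6 = 14.
A7 does not apply.
Final offense level: 14.
Criminal history: 4 prior points → Category 1 (0-4).
Level 14 falls in the 12-14 band.
Grid: Level 12-14 × Category 1 = 160-192 weeks.

160-192 weeks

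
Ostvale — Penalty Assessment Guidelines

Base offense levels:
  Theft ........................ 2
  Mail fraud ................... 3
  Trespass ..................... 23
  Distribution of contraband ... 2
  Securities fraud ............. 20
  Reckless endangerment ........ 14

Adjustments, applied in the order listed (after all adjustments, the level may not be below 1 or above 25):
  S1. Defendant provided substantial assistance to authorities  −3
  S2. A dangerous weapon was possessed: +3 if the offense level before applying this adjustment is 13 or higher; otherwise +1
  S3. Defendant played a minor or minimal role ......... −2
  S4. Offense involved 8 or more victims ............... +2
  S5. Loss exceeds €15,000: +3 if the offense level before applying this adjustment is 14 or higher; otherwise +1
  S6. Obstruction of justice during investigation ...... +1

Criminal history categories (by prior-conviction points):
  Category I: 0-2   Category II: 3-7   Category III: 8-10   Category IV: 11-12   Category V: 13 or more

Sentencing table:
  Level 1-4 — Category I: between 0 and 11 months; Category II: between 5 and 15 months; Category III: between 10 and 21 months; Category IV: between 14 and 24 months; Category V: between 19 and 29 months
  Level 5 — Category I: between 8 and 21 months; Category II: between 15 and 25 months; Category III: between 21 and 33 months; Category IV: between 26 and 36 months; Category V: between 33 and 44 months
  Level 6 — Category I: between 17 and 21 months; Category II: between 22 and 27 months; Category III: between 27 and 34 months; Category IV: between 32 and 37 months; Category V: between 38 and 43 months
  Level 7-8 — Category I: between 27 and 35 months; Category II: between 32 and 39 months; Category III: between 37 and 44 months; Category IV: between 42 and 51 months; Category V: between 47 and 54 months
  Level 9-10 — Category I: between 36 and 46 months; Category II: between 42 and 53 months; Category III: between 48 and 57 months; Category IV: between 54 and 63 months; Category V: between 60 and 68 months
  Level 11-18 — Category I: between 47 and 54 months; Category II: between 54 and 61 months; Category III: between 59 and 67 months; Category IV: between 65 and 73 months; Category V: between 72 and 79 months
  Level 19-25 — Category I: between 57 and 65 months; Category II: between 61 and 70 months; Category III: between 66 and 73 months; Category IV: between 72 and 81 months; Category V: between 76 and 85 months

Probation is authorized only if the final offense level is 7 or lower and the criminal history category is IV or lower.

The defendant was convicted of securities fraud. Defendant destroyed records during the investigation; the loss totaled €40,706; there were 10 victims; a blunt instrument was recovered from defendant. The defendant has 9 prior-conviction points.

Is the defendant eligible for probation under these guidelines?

Base offense level for securities fraud: 20.
S1 does not apply.
S2 applies (level before this adjustment is 20 ≥ 13, so +3): 20 + 3 = 23.
S3 does not apply.
S4 applies: 23 + 2 = 25.
S5 applies (level before this adjustment is 25 ≥ 14, so +3): 25 + 3 = 28.
S6 applies: 28 + 1 = 29.
Level 29 exceeds the maximum of 25; capped at 25.
Final offense level: 25.
Criminal history: 9 prior points → Category III (8-10).
Level 25 falls in the 19-25 band.
Grid: Level 19-25 × Category III = 66-73 months.
Probation check: level 25 > 7 and category III ≤ IV → not eligible.

No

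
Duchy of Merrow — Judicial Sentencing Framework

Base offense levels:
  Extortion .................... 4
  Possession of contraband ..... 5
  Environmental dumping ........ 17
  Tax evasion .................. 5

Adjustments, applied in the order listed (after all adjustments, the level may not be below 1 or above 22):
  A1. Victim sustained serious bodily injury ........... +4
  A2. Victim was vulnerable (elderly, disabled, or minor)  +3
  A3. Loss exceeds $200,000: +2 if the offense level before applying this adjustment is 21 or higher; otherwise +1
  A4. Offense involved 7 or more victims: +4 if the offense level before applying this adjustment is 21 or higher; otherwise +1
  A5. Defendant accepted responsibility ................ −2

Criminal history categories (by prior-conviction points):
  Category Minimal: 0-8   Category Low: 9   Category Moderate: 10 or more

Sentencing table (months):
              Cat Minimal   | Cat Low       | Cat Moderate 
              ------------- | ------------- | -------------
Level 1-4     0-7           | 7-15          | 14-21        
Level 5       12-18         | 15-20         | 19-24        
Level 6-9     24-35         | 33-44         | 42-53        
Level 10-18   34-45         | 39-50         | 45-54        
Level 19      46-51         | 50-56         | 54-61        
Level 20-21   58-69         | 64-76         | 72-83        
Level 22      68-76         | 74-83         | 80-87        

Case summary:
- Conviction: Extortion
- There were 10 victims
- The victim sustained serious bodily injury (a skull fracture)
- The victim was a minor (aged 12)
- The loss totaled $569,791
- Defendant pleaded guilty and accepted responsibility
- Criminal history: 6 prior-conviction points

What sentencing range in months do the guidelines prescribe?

34-45 months

Base offense level for extortion: 4.
A1 applies: 4 + 4 = 8.
A2 applies: 8 + 3 = 11.
A3 applies (level before this adjustment is 11 < 21, so +1): 11 + 1 = 12.
A4 applies (level before this adjustment is 12 < 21, so +1): 12 + 1 = 13.
A5 applies: 13 − 2 = 11.
Final offense level: 11.
Criminal history: 6 prior points → Category Minimal (0-8).
Level 11 falls in the 10-18 band.
Grid: Level 10-18 × Category Minimal = 34-45 months.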